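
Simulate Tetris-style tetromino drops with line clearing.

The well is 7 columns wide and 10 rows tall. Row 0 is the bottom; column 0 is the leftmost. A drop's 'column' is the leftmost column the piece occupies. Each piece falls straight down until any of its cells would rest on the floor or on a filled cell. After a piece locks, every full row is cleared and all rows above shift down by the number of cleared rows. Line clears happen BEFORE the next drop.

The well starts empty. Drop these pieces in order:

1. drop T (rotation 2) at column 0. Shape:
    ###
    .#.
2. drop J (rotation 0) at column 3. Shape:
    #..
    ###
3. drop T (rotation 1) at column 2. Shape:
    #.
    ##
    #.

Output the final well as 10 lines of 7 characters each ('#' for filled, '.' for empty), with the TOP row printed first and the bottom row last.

Drop 1: T rot2 at col 0 lands with bottom-row=0; cleared 0 line(s) (total 0); column heights now [2 2 2 0 0 0 0], max=2
Drop 2: J rot0 at col 3 lands with bottom-row=0; cleared 0 line(s) (total 0); column heights now [2 2 2 2 1 1 0], max=2
Drop 3: T rot1 at col 2 lands with bottom-row=2; cleared 0 line(s) (total 0); column heights now [2 2 5 4 1 1 0], max=5

Answer: .......
.......
.......
.......
.......
..#....
..##...
..#....
####...
.#.###.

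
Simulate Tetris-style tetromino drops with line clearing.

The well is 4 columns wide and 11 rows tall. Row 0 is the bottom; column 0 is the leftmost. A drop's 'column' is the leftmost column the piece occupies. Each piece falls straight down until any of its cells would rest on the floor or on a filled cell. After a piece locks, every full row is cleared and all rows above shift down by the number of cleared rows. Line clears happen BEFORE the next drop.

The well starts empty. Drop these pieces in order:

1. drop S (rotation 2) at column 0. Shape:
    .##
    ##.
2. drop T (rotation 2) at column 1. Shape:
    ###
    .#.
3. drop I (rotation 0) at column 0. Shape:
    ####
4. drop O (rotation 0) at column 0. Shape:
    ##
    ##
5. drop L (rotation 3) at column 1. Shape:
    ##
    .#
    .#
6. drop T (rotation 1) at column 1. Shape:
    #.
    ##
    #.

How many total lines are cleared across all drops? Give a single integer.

Drop 1: S rot2 at col 0 lands with bottom-row=0; cleared 0 line(s) (total 0); column heights now [1 2 2 0], max=2
Drop 2: T rot2 at col 1 lands with bottom-row=2; cleared 0 line(s) (total 0); column heights now [1 4 4 4], max=4
Drop 3: I rot0 at col 0 lands with bottom-row=4; cleared 1 line(s) (total 1); column heights now [1 4 4 4], max=4
Drop 4: O rot0 at col 0 lands with bottom-row=4; cleared 0 line(s) (total 1); column heights now [6 6 4 4], max=6
Drop 5: L rot3 at col 1 lands with bottom-row=4; cleared 0 line(s) (total 1); column heights now [6 7 7 4], max=7
Drop 6: T rot1 at col 1 lands with bottom-row=7; cleared 0 line(s) (total 1); column heights now [6 10 9 4], max=10

Answer: 1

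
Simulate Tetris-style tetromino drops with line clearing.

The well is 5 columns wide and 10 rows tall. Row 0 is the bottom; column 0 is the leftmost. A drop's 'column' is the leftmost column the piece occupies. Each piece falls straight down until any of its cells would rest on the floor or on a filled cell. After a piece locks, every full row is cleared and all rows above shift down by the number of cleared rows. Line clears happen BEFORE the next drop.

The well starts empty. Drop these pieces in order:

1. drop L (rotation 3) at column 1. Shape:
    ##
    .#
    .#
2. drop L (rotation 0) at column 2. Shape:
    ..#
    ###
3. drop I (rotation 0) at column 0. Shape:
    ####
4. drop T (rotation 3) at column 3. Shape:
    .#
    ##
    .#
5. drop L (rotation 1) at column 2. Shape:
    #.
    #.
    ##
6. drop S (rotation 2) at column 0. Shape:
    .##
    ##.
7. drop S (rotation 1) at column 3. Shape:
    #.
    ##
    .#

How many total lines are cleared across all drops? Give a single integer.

Answer: 2

Derivation:
Drop 1: L rot3 at col 1 lands with bottom-row=0; cleared 0 line(s) (total 0); column heights now [0 3 3 0 0], max=3
Drop 2: L rot0 at col 2 lands with bottom-row=3; cleared 0 line(s) (total 0); column heights now [0 3 4 4 5], max=5
Drop 3: I rot0 at col 0 lands with bottom-row=4; cleared 1 line(s) (total 1); column heights now [0 3 4 4 4], max=4
Drop 4: T rot3 at col 3 lands with bottom-row=4; cleared 0 line(s) (total 1); column heights now [0 3 4 6 7], max=7
Drop 5: L rot1 at col 2 lands with bottom-row=6; cleared 0 line(s) (total 1); column heights now [0 3 9 7 7], max=9
Drop 6: S rot2 at col 0 lands with bottom-row=8; cleared 0 line(s) (total 1); column heights now [9 10 10 7 7], max=10
Drop 7: S rot1 at col 3 lands with bottom-row=7; cleared 1 line(s) (total 2); column heights now [0 9 9 9 8], max=9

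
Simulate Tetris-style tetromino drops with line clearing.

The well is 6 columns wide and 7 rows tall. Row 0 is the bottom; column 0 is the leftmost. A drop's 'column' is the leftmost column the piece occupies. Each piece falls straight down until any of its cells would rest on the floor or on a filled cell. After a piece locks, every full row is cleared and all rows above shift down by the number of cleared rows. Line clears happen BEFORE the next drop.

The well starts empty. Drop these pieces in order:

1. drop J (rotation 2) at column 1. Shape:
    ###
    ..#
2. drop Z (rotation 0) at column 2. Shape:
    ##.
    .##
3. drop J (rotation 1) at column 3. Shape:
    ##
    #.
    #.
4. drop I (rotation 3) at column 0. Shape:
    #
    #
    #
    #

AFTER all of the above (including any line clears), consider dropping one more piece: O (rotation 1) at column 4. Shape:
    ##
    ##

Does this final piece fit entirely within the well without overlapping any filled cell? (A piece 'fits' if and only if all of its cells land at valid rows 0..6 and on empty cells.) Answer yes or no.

Drop 1: J rot2 at col 1 lands with bottom-row=0; cleared 0 line(s) (total 0); column heights now [0 2 2 2 0 0], max=2
Drop 2: Z rot0 at col 2 lands with bottom-row=2; cleared 0 line(s) (total 0); column heights now [0 2 4 4 3 0], max=4
Drop 3: J rot1 at col 3 lands with bottom-row=4; cleared 0 line(s) (total 0); column heights now [0 2 4 7 7 0], max=7
Drop 4: I rot3 at col 0 lands with bottom-row=0; cleared 0 line(s) (total 0); column heights now [4 2 4 7 7 0], max=7
Test piece O rot1 at col 4 (width 2): heights before test = [4 2 4 7 7 0]; fits = False

Answer: no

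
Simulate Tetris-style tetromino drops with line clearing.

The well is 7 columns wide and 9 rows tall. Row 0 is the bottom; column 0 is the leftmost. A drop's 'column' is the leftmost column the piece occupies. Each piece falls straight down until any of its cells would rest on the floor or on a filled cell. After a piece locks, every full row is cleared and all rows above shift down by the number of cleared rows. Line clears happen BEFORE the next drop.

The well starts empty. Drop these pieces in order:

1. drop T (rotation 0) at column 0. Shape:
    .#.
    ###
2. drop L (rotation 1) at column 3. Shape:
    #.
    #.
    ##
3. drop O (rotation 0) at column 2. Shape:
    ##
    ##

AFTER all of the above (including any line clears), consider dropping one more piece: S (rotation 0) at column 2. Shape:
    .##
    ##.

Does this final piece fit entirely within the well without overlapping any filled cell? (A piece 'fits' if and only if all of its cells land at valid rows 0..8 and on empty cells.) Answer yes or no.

Drop 1: T rot0 at col 0 lands with bottom-row=0; cleared 0 line(s) (total 0); column heights now [1 2 1 0 0 0 0], max=2
Drop 2: L rot1 at col 3 lands with bottom-row=0; cleared 0 line(s) (total 0); column heights now [1 2 1 3 1 0 0], max=3
Drop 3: O rot0 at col 2 lands with bottom-row=3; cleared 0 line(s) (total 0); column heights now [1 2 5 5 1 0 0], max=5
Test piece S rot0 at col 2 (width 3): heights before test = [1 2 5 5 1 0 0]; fits = True

Answer: yes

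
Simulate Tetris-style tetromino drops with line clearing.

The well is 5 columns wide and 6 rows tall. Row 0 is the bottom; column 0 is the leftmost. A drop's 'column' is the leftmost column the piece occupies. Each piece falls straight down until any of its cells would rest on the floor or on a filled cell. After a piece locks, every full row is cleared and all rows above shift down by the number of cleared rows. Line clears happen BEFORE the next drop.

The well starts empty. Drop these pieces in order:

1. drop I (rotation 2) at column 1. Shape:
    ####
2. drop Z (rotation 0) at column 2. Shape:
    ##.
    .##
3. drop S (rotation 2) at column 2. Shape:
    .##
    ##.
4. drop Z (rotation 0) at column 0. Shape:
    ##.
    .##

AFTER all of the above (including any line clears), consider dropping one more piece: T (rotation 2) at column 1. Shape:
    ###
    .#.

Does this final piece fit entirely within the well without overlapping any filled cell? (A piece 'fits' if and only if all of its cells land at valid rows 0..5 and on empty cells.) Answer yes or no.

Answer: no

Derivation:
Drop 1: I rot2 at col 1 lands with bottom-row=0; cleared 0 line(s) (total 0); column heights now [0 1 1 1 1], max=1
Drop 2: Z rot0 at col 2 lands with bottom-row=1; cleared 0 line(s) (total 0); column heights now [0 1 3 3 2], max=3
Drop 3: S rot2 at col 2 lands with bottom-row=3; cleared 0 line(s) (total 0); column heights now [0 1 4 5 5], max=5
Drop 4: Z rot0 at col 0 lands with bottom-row=4; cleared 0 line(s) (total 0); column heights now [6 6 5 5 5], max=6
Test piece T rot2 at col 1 (width 3): heights before test = [6 6 5 5 5]; fits = False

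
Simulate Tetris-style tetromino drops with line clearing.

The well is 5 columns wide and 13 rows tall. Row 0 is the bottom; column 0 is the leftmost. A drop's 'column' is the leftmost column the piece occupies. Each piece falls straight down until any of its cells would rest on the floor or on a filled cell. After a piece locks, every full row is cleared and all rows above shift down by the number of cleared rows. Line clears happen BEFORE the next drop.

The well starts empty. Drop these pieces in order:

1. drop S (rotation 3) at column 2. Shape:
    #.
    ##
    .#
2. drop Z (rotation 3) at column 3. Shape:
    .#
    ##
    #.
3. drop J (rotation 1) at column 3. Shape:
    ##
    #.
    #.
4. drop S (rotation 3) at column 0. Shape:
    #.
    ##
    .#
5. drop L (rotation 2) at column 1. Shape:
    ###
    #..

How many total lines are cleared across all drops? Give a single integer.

Drop 1: S rot3 at col 2 lands with bottom-row=0; cleared 0 line(s) (total 0); column heights now [0 0 3 2 0], max=3
Drop 2: Z rot3 at col 3 lands with bottom-row=2; cleared 0 line(s) (total 0); column heights now [0 0 3 4 5], max=5
Drop 3: J rot1 at col 3 lands with bottom-row=4; cleared 0 line(s) (total 0); column heights now [0 0 3 7 7], max=7
Drop 4: S rot3 at col 0 lands with bottom-row=0; cleared 0 line(s) (total 0); column heights now [3 2 3 7 7], max=7
Drop 5: L rot2 at col 1 lands with bottom-row=6; cleared 0 line(s) (total 0); column heights now [3 8 8 8 7], max=8

Answer: 0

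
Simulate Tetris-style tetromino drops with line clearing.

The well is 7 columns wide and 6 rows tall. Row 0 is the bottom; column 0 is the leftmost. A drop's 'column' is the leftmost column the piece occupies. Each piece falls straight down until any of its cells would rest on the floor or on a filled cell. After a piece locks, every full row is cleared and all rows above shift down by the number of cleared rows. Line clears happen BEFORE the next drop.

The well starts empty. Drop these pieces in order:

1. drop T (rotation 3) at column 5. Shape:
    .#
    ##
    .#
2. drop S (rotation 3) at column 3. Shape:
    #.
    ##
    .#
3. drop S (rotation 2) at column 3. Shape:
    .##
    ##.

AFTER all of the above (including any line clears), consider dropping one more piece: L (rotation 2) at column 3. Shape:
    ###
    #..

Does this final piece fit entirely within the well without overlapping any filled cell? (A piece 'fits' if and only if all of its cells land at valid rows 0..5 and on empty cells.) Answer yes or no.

Drop 1: T rot3 at col 5 lands with bottom-row=0; cleared 0 line(s) (total 0); column heights now [0 0 0 0 0 2 3], max=3
Drop 2: S rot3 at col 3 lands with bottom-row=0; cleared 0 line(s) (total 0); column heights now [0 0 0 3 2 2 3], max=3
Drop 3: S rot2 at col 3 lands with bottom-row=3; cleared 0 line(s) (total 0); column heights now [0 0 0 4 5 5 3], max=5
Test piece L rot2 at col 3 (width 3): heights before test = [0 0 0 4 5 5 3]; fits = True

Answer: yes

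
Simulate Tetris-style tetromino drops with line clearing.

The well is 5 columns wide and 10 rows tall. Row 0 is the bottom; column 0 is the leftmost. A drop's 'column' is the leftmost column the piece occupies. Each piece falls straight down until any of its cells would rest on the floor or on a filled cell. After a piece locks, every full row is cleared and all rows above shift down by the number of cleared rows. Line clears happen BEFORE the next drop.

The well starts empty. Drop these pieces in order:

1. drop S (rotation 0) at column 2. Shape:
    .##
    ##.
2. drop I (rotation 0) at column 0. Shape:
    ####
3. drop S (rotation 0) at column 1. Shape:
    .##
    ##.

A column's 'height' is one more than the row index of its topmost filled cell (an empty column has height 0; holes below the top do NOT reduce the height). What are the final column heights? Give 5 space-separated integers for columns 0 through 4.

Drop 1: S rot0 at col 2 lands with bottom-row=0; cleared 0 line(s) (total 0); column heights now [0 0 1 2 2], max=2
Drop 2: I rot0 at col 0 lands with bottom-row=2; cleared 0 line(s) (total 0); column heights now [3 3 3 3 2], max=3
Drop 3: S rot0 at col 1 lands with bottom-row=3; cleared 0 line(s) (total 0); column heights now [3 4 5 5 2], max=5

Answer: 3 4 5 5 2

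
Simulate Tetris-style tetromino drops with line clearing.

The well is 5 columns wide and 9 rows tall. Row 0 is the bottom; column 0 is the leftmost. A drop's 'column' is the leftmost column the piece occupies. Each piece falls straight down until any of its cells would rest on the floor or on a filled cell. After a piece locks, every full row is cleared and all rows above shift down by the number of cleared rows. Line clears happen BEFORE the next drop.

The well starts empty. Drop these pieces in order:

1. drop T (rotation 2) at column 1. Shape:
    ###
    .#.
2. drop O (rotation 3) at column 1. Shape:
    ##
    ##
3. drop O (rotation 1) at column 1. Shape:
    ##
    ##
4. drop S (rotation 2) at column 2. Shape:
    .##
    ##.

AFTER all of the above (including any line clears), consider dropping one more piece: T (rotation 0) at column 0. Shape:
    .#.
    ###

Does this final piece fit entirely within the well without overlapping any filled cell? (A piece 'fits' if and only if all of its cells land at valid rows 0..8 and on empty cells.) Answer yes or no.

Drop 1: T rot2 at col 1 lands with bottom-row=0; cleared 0 line(s) (total 0); column heights now [0 2 2 2 0], max=2
Drop 2: O rot3 at col 1 lands with bottom-row=2; cleared 0 line(s) (total 0); column heights now [0 4 4 2 0], max=4
Drop 3: O rot1 at col 1 lands with bottom-row=4; cleared 0 line(s) (total 0); column heights now [0 6 6 2 0], max=6
Drop 4: S rot2 at col 2 lands with bottom-row=6; cleared 0 line(s) (total 0); column heights now [0 6 7 8 8], max=8
Test piece T rot0 at col 0 (width 3): heights before test = [0 6 7 8 8]; fits = True

Answer: yes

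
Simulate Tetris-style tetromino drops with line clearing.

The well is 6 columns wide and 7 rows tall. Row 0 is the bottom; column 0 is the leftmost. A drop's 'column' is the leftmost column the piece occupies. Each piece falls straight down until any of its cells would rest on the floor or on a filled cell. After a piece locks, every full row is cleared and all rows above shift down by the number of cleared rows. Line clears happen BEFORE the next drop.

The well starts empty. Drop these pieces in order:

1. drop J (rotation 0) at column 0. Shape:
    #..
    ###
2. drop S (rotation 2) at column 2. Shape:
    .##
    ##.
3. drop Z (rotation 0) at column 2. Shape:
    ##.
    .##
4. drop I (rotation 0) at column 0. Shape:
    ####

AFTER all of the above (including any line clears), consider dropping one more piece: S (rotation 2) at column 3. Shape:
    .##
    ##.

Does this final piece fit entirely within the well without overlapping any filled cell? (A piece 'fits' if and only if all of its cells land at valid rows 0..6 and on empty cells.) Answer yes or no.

Answer: no

Derivation:
Drop 1: J rot0 at col 0 lands with bottom-row=0; cleared 0 line(s) (total 0); column heights now [2 1 1 0 0 0], max=2
Drop 2: S rot2 at col 2 lands with bottom-row=1; cleared 0 line(s) (total 0); column heights now [2 1 2 3 3 0], max=3
Drop 3: Z rot0 at col 2 lands with bottom-row=3; cleared 0 line(s) (total 0); column heights now [2 1 5 5 4 0], max=5
Drop 4: I rot0 at col 0 lands with bottom-row=5; cleared 0 line(s) (total 0); column heights now [6 6 6 6 4 0], max=6
Test piece S rot2 at col 3 (width 3): heights before test = [6 6 6 6 4 0]; fits = False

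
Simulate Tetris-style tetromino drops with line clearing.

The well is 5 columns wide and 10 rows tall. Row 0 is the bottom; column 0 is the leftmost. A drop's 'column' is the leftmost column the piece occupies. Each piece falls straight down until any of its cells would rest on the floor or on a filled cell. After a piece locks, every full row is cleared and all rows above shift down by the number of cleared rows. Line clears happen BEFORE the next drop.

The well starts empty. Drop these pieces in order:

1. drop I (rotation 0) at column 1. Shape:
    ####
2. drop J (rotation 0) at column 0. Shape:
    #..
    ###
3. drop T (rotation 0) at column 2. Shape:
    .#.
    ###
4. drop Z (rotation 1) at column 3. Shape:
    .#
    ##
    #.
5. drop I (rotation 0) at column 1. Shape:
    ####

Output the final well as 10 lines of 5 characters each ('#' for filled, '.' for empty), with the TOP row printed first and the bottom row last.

Drop 1: I rot0 at col 1 lands with bottom-row=0; cleared 0 line(s) (total 0); column heights now [0 1 1 1 1], max=1
Drop 2: J rot0 at col 0 lands with bottom-row=1; cleared 0 line(s) (total 0); column heights now [3 2 2 1 1], max=3
Drop 3: T rot0 at col 2 lands with bottom-row=2; cleared 0 line(s) (total 0); column heights now [3 2 3 4 3], max=4
Drop 4: Z rot1 at col 3 lands with bottom-row=4; cleared 0 line(s) (total 0); column heights now [3 2 3 6 7], max=7
Drop 5: I rot0 at col 1 lands with bottom-row=7; cleared 0 line(s) (total 0); column heights now [3 8 8 8 8], max=8

Answer: .....
.....
.####
....#
...##
...#.
...#.
#.###
###..
.####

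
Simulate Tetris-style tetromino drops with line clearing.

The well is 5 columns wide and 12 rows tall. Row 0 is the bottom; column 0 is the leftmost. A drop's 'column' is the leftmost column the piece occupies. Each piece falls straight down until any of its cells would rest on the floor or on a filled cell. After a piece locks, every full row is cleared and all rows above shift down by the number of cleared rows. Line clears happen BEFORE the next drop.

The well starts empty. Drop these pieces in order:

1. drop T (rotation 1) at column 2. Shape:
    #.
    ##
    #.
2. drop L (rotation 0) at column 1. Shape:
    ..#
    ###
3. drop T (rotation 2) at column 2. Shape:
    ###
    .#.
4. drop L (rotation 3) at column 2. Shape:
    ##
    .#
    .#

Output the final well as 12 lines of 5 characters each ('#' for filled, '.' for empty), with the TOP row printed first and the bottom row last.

Answer: .....
.....
..##.
...#.
...#.
..###
...#.
...#.
.###.
..#..
..##.
..#..

Derivation:
Drop 1: T rot1 at col 2 lands with bottom-row=0; cleared 0 line(s) (total 0); column heights now [0 0 3 2 0], max=3
Drop 2: L rot0 at col 1 lands with bottom-row=3; cleared 0 line(s) (total 0); column heights now [0 4 4 5 0], max=5
Drop 3: T rot2 at col 2 lands with bottom-row=5; cleared 0 line(s) (total 0); column heights now [0 4 7 7 7], max=7
Drop 4: L rot3 at col 2 lands with bottom-row=7; cleared 0 line(s) (total 0); column heights now [0 4 10 10 7], max=10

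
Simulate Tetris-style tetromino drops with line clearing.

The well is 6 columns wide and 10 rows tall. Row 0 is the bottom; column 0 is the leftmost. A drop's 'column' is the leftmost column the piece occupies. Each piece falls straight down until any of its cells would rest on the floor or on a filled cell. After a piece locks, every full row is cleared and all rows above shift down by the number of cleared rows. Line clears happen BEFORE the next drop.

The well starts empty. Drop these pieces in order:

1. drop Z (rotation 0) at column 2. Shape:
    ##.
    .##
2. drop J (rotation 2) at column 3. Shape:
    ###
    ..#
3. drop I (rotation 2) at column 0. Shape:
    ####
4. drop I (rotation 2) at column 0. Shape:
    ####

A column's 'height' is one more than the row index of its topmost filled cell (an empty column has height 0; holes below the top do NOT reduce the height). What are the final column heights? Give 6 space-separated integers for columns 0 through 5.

Drop 1: Z rot0 at col 2 lands with bottom-row=0; cleared 0 line(s) (total 0); column heights now [0 0 2 2 1 0], max=2
Drop 2: J rot2 at col 3 lands with bottom-row=1; cleared 0 line(s) (total 0); column heights now [0 0 2 3 3 3], max=3
Drop 3: I rot2 at col 0 lands with bottom-row=3; cleared 0 line(s) (total 0); column heights now [4 4 4 4 3 3], max=4
Drop 4: I rot2 at col 0 lands with bottom-row=4; cleared 0 line(s) (total 0); column heights now [5 5 5 5 3 3], max=5

Answer: 5 5 5 5 3 3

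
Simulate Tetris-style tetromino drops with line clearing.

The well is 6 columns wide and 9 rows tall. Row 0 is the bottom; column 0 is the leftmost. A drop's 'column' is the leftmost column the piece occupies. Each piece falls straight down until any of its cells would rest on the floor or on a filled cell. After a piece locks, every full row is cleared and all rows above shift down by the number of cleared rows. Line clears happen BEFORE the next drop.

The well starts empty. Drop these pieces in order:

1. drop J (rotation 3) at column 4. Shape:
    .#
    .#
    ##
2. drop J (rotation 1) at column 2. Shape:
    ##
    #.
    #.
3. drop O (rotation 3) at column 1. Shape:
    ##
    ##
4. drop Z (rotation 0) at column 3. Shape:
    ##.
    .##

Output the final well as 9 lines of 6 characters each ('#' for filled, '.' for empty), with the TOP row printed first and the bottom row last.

Answer: ......
......
......
......
.####.
.##.##
..##.#
..#..#
..#.##

Derivation:
Drop 1: J rot3 at col 4 lands with bottom-row=0; cleared 0 line(s) (total 0); column heights now [0 0 0 0 1 3], max=3
Drop 2: J rot1 at col 2 lands with bottom-row=0; cleared 0 line(s) (total 0); column heights now [0 0 3 3 1 3], max=3
Drop 3: O rot3 at col 1 lands with bottom-row=3; cleared 0 line(s) (total 0); column heights now [0 5 5 3 1 3], max=5
Drop 4: Z rot0 at col 3 lands with bottom-row=3; cleared 0 line(s) (total 0); column heights now [0 5 5 5 5 4], max=5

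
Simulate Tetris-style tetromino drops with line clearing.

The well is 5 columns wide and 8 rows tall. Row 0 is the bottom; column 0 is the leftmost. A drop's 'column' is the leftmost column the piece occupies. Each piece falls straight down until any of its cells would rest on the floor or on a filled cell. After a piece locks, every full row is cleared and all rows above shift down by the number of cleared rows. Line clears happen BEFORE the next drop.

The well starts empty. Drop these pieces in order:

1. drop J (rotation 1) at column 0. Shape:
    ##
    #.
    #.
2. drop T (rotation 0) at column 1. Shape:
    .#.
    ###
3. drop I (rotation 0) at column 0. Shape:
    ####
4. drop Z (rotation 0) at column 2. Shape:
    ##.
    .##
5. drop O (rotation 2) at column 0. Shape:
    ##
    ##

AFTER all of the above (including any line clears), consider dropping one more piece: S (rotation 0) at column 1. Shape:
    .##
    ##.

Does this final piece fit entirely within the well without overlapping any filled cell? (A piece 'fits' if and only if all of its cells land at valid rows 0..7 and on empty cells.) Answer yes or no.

Drop 1: J rot1 at col 0 lands with bottom-row=0; cleared 0 line(s) (total 0); column heights now [3 3 0 0 0], max=3
Drop 2: T rot0 at col 1 lands with bottom-row=3; cleared 0 line(s) (total 0); column heights now [3 4 5 4 0], max=5
Drop 3: I rot0 at col 0 lands with bottom-row=5; cleared 0 line(s) (total 0); column heights now [6 6 6 6 0], max=6
Drop 4: Z rot0 at col 2 lands with bottom-row=6; cleared 0 line(s) (total 0); column heights now [6 6 8 8 7], max=8
Drop 5: O rot2 at col 0 lands with bottom-row=6; cleared 0 line(s) (total 0); column heights now [8 8 8 8 7], max=8
Test piece S rot0 at col 1 (width 3): heights before test = [8 8 8 8 7]; fits = False

Answer: no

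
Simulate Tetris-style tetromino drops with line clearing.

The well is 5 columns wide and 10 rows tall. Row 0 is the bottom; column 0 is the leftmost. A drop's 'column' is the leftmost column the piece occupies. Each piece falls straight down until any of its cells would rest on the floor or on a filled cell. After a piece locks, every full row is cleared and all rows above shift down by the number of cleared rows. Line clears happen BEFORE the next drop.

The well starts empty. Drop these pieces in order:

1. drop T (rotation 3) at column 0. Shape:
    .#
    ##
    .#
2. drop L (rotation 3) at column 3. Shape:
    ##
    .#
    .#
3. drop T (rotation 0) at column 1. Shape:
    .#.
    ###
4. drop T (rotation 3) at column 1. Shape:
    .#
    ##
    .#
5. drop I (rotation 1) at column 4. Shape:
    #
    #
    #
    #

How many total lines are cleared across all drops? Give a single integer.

Answer: 0

Derivation:
Drop 1: T rot3 at col 0 lands with bottom-row=0; cleared 0 line(s) (total 0); column heights now [2 3 0 0 0], max=3
Drop 2: L rot3 at col 3 lands with bottom-row=0; cleared 0 line(s) (total 0); column heights now [2 3 0 3 3], max=3
Drop 3: T rot0 at col 1 lands with bottom-row=3; cleared 0 line(s) (total 0); column heights now [2 4 5 4 3], max=5
Drop 4: T rot3 at col 1 lands with bottom-row=5; cleared 0 line(s) (total 0); column heights now [2 7 8 4 3], max=8
Drop 5: I rot1 at col 4 lands with bottom-row=3; cleared 0 line(s) (total 0); column heights now [2 7 8 4 7], max=8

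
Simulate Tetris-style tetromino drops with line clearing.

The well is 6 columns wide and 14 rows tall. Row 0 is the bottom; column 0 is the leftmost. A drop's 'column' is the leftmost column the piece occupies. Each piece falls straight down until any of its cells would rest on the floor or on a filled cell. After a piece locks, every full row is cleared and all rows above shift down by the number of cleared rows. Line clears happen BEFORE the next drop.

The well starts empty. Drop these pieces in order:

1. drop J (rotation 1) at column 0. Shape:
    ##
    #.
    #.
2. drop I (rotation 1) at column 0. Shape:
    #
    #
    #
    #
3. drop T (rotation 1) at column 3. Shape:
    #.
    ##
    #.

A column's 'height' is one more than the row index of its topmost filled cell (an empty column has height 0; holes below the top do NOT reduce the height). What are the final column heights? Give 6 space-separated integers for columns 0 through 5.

Drop 1: J rot1 at col 0 lands with bottom-row=0; cleared 0 line(s) (total 0); column heights now [3 3 0 0 0 0], max=3
Drop 2: I rot1 at col 0 lands with bottom-row=3; cleared 0 line(s) (total 0); column heights now [7 3 0 0 0 0], max=7
Drop 3: T rot1 at col 3 lands with bottom-row=0; cleared 0 line(s) (total 0); column heights now [7 3 0 3 2 0], max=7

Answer: 7 3 0 3 2 0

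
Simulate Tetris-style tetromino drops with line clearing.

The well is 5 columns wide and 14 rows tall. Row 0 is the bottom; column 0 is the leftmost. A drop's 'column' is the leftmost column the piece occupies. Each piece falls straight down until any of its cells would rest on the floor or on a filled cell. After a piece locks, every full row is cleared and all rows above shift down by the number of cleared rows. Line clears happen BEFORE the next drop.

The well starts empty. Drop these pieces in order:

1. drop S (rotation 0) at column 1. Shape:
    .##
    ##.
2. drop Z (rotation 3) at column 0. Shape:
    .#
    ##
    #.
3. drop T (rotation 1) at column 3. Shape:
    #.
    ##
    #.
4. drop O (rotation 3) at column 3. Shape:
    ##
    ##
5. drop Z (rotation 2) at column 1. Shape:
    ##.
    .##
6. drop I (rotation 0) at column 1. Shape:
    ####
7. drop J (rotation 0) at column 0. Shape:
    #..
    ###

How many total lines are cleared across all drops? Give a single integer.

Answer: 0

Derivation:
Drop 1: S rot0 at col 1 lands with bottom-row=0; cleared 0 line(s) (total 0); column heights now [0 1 2 2 0], max=2
Drop 2: Z rot3 at col 0 lands with bottom-row=0; cleared 0 line(s) (total 0); column heights now [2 3 2 2 0], max=3
Drop 3: T rot1 at col 3 lands with bottom-row=2; cleared 0 line(s) (total 0); column heights now [2 3 2 5 4], max=5
Drop 4: O rot3 at col 3 lands with bottom-row=5; cleared 0 line(s) (total 0); column heights now [2 3 2 7 7], max=7
Drop 5: Z rot2 at col 1 lands with bottom-row=7; cleared 0 line(s) (total 0); column heights now [2 9 9 8 7], max=9
Drop 6: I rot0 at col 1 lands with bottom-row=9; cleared 0 line(s) (total 0); column heights now [2 10 10 10 10], max=10
Drop 7: J rot0 at col 0 lands with bottom-row=10; cleared 0 line(s) (total 0); column heights now [12 11 11 10 10], max=12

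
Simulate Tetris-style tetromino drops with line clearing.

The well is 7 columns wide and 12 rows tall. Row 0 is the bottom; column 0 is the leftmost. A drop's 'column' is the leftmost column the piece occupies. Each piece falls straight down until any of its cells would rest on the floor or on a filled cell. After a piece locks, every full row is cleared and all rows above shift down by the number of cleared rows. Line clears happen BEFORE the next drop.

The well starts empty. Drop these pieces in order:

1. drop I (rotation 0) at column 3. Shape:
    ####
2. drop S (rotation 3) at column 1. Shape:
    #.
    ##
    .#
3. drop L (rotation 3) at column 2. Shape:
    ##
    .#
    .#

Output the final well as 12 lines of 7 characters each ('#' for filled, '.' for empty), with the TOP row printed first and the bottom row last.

Drop 1: I rot0 at col 3 lands with bottom-row=0; cleared 0 line(s) (total 0); column heights now [0 0 0 1 1 1 1], max=1
Drop 2: S rot3 at col 1 lands with bottom-row=0; cleared 0 line(s) (total 0); column heights now [0 3 2 1 1 1 1], max=3
Drop 3: L rot3 at col 2 lands with bottom-row=1; cleared 0 line(s) (total 0); column heights now [0 3 4 4 1 1 1], max=4

Answer: .......
.......
.......
.......
.......
.......
.......
.......
..##...
.#.#...
.###...
..#####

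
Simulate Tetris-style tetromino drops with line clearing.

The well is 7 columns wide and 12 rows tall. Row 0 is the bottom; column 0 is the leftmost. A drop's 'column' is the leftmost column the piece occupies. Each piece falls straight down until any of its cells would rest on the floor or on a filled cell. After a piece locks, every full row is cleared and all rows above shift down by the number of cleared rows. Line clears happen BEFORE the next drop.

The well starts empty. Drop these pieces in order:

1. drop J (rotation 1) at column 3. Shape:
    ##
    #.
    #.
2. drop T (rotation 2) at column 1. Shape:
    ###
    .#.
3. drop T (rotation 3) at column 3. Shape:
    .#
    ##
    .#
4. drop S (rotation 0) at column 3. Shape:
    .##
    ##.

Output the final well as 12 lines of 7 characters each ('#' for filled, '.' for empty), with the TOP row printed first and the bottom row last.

Answer: .......
.......
.......
.......
....##.
...##..
....#..
...##..
.####..
..###..
...#...
...#...

Derivation:
Drop 1: J rot1 at col 3 lands with bottom-row=0; cleared 0 line(s) (total 0); column heights now [0 0 0 3 3 0 0], max=3
Drop 2: T rot2 at col 1 lands with bottom-row=2; cleared 0 line(s) (total 0); column heights now [0 4 4 4 3 0 0], max=4
Drop 3: T rot3 at col 3 lands with bottom-row=3; cleared 0 line(s) (total 0); column heights now [0 4 4 5 6 0 0], max=6
Drop 4: S rot0 at col 3 lands with bottom-row=6; cleared 0 line(s) (total 0); column heights now [0 4 4 7 8 8 0], max=8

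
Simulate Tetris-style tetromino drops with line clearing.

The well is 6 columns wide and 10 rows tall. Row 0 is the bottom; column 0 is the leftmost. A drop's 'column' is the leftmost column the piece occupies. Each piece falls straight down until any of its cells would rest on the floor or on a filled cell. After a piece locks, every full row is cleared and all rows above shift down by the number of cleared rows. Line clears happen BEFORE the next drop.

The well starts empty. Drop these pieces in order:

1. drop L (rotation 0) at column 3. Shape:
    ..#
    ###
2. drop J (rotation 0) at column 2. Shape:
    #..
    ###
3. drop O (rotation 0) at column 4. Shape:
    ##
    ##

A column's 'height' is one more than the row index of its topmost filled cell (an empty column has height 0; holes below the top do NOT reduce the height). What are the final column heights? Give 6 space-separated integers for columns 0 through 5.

Drop 1: L rot0 at col 3 lands with bottom-row=0; cleared 0 line(s) (total 0); column heights now [0 0 0 1 1 2], max=2
Drop 2: J rot0 at col 2 lands with bottom-row=1; cleared 0 line(s) (total 0); column heights now [0 0 3 2 2 2], max=3
Drop 3: O rot0 at col 4 lands with bottom-row=2; cleared 0 line(s) (total 0); column heights now [0 0 3 2 4 4], max=4

Answer: 0 0 3 2 4 4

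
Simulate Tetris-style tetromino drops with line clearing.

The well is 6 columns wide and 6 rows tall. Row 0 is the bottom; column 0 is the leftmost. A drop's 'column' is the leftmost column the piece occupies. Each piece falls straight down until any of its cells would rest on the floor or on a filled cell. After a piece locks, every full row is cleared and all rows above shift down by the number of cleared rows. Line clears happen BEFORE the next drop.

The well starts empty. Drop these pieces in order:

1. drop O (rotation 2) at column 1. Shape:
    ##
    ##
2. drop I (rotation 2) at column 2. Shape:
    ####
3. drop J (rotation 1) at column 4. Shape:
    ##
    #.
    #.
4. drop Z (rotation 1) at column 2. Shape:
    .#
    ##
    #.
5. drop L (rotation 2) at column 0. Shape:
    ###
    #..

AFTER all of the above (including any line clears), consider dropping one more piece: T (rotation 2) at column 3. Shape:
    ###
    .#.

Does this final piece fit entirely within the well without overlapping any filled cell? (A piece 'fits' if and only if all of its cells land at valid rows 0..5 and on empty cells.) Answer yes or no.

Answer: no

Derivation:
Drop 1: O rot2 at col 1 lands with bottom-row=0; cleared 0 line(s) (total 0); column heights now [0 2 2 0 0 0], max=2
Drop 2: I rot2 at col 2 lands with bottom-row=2; cleared 0 line(s) (total 0); column heights now [0 2 3 3 3 3], max=3
Drop 3: J rot1 at col 4 lands with bottom-row=3; cleared 0 line(s) (total 0); column heights now [0 2 3 3 6 6], max=6
Drop 4: Z rot1 at col 2 lands with bottom-row=3; cleared 0 line(s) (total 0); column heights now [0 2 5 6 6 6], max=6
Drop 5: L rot2 at col 0 lands with bottom-row=4; cleared 1 line(s) (total 1); column heights now [5 2 5 5 5 3], max=5
Test piece T rot2 at col 3 (width 3): heights before test = [5 2 5 5 5 3]; fits = False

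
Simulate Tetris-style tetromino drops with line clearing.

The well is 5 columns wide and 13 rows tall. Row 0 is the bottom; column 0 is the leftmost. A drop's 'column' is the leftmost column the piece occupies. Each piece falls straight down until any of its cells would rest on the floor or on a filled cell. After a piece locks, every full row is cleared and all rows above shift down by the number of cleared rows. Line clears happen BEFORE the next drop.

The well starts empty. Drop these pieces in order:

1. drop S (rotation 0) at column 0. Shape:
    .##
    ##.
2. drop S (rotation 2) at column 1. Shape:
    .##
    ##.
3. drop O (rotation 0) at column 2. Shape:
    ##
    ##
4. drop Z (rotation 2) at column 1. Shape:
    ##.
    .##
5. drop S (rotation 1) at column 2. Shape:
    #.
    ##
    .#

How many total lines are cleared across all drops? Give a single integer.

Drop 1: S rot0 at col 0 lands with bottom-row=0; cleared 0 line(s) (total 0); column heights now [1 2 2 0 0], max=2
Drop 2: S rot2 at col 1 lands with bottom-row=2; cleared 0 line(s) (total 0); column heights now [1 3 4 4 0], max=4
Drop 3: O rot0 at col 2 lands with bottom-row=4; cleared 0 line(s) (total 0); column heights now [1 3 6 6 0], max=6
Drop 4: Z rot2 at col 1 lands with bottom-row=6; cleared 0 line(s) (total 0); column heights now [1 8 8 7 0], max=8
Drop 5: S rot1 at col 2 lands with bottom-row=7; cleared 0 line(s) (total 0); column heights now [1 8 10 9 0], max=10

Answer: 0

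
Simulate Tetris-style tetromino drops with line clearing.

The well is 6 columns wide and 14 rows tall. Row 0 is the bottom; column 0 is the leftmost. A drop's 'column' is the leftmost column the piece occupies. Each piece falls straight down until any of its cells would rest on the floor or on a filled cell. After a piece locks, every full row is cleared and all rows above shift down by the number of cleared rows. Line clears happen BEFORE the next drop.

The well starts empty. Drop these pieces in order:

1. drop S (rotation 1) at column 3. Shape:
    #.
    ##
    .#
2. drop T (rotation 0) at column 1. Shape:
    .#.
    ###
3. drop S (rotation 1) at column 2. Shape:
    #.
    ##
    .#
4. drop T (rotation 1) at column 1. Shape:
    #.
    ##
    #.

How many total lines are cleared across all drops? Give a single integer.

Answer: 0

Derivation:
Drop 1: S rot1 at col 3 lands with bottom-row=0; cleared 0 line(s) (total 0); column heights now [0 0 0 3 2 0], max=3
Drop 2: T rot0 at col 1 lands with bottom-row=3; cleared 0 line(s) (total 0); column heights now [0 4 5 4 2 0], max=5
Drop 3: S rot1 at col 2 lands with bottom-row=4; cleared 0 line(s) (total 0); column heights now [0 4 7 6 2 0], max=7
Drop 4: T rot1 at col 1 lands with bottom-row=6; cleared 0 line(s) (total 0); column heights now [0 9 8 6 2 0], max=9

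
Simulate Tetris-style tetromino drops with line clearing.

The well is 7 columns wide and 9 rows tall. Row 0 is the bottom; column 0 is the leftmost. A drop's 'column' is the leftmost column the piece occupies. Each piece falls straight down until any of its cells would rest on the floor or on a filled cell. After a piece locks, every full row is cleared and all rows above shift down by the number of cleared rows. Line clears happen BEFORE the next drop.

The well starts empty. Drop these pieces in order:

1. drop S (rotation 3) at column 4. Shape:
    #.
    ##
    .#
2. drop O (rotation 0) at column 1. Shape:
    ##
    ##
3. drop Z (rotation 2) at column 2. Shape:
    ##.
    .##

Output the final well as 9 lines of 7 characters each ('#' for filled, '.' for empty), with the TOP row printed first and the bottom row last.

Drop 1: S rot3 at col 4 lands with bottom-row=0; cleared 0 line(s) (total 0); column heights now [0 0 0 0 3 2 0], max=3
Drop 2: O rot0 at col 1 lands with bottom-row=0; cleared 0 line(s) (total 0); column heights now [0 2 2 0 3 2 0], max=3
Drop 3: Z rot2 at col 2 lands with bottom-row=3; cleared 0 line(s) (total 0); column heights now [0 2 5 5 4 2 0], max=5

Answer: .......
.......
.......
.......
..##...
...##..
....#..
.##.##.
.##..#.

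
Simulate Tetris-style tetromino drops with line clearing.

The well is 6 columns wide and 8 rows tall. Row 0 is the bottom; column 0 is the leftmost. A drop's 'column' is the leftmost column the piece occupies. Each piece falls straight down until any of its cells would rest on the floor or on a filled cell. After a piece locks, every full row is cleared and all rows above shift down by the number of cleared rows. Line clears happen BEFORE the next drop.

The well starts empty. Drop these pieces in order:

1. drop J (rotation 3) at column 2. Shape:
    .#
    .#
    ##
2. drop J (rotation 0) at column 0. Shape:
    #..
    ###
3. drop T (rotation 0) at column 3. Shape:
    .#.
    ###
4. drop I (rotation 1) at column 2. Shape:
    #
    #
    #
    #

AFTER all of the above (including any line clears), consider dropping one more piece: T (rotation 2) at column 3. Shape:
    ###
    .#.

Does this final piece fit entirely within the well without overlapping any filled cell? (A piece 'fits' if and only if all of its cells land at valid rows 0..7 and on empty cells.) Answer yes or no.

Answer: yes

Derivation:
Drop 1: J rot3 at col 2 lands with bottom-row=0; cleared 0 line(s) (total 0); column heights now [0 0 1 3 0 0], max=3
Drop 2: J rot0 at col 0 lands with bottom-row=1; cleared 0 line(s) (total 0); column heights now [3 2 2 3 0 0], max=3
Drop 3: T rot0 at col 3 lands with bottom-row=3; cleared 0 line(s) (total 0); column heights now [3 2 2 4 5 4], max=5
Drop 4: I rot1 at col 2 lands with bottom-row=2; cleared 0 line(s) (total 0); column heights now [3 2 6 4 5 4], max=6
Test piece T rot2 at col 3 (width 3): heights before test = [3 2 6 4 5 4]; fits = True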